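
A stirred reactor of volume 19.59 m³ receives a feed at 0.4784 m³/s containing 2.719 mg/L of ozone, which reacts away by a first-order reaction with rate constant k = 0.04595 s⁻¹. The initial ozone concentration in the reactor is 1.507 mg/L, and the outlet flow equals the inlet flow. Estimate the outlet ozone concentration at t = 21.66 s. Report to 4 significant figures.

Accumulation = in − out − consumed: V dC/dt = Q C_in − Q C − k V C.
This is linear with rate a = Q/V + k = 0.0703706 s⁻¹.
C_ss = Q C_in/(Q + kV) = 0.943571 mg/L; C(t) = C_ss + (C₀ − C_ss) e^(−a t).
C(21.66) = 0.943571 + (0.563429)·e^(−0.0703706·21.66) = 0.943571 + (0.563429)·0.217789 = 1.06628 mg/L.

1.066 mg/L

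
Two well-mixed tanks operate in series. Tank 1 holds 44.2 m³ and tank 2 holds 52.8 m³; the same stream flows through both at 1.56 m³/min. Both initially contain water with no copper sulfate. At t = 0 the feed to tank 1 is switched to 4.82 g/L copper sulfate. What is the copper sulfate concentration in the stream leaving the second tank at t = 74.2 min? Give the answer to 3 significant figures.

3.32 g/L

Species balance on tank i: dCᵢ/dt = (Cᵢ₋₁ − Cᵢ)/τᵢ with τᵢ = Vᵢ/Q.
τ₁ = 44.2/1.56 = 28.333 min; τ₂ = 52.8/1.56 = 33.846 min.
Tank 1: C₁ = C_in(1 − e^(−t/τ₁)). Tank 2 (τ₁ ≠ τ₂): C₂ = C_in[1 − (τ₁ e^(−t/τ₁) − τ₂ e^(−t/τ₂))/(τ₁ − τ₂)].
At t = 74.2: e^(−t/τ₁) = 0.072889, e^(−t/τ₂) = 0.11166.
C₂ = 4.82·[1 − (28.333·0.072889 − 33.846·0.11166)/(-5.5128)] = 4.82·0.68906 = 3.3213 g/L.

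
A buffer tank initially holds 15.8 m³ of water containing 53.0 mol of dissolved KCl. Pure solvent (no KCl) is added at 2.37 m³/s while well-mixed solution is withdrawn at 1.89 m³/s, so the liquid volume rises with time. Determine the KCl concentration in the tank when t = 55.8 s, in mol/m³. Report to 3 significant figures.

Total volume: dV/dt = Q_in − Q_out = 0.48000 m³/s, so V(t) = 15.8 + 0.48000 t and V(55.8) = 42.584 m³.
Species balance (pure solvent in): dm/dt = −Q_out · m/V(t).
Separate: dm/m = −Q_out dt/V(t) ⇒ ln(m/m₀) = −(Q_out/(Q_in−Q_out)) ln(V/V₀).
m = m₀ (V₀/V)^(Q_out/(Q_in−Q_out)) = 53.0 × (15.8/42.584)^(3.9375) = 1.0686 mol.
C = m/V = 1.0686/42.584 = 0.025095 mol/m³.

0.0251 mol/m³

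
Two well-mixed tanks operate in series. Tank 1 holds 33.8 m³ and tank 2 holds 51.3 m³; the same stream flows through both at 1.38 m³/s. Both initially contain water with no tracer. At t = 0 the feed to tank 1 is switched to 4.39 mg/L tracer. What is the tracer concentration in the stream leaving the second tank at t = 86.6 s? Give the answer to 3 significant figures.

Species balance on tank i: dCᵢ/dt = (Cᵢ₋₁ − Cᵢ)/τᵢ with τᵢ = Vᵢ/Q.
τ₁ = 33.8/1.38 = 24.493 s; τ₂ = 51.3/1.38 = 37.174 s.
Solving the cascade with C₁(0)=C₂(0)=0 gives C₂(t) = C_in[1 − (τ₁ e^(−t/τ₁) − τ₂ e^(−t/τ₂))/(τ₁ − τ₂)].
At t = 86.6: e^(−t/τ₁) = 0.029137, e^(−t/τ₂) = 0.097336.
C₂ = 4.39·[1 − (24.493·0.029137 − 37.174·0.097336)/(-12.681)] = 4.39·0.77094 = 3.3844 mg/L.

3.38 mg/L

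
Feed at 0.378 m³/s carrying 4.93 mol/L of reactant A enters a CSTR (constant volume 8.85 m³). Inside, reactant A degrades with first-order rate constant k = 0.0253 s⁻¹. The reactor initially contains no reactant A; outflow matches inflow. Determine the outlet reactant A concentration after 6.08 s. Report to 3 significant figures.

1.05 mol/L

Species balance: V dC/dt = Q C_in − Q C − k V C.
dC/dt = (Q/V) C_in − (Q/V + k) C; effective rate a = Q/V + k = 0.042712 + 0.0253 = 0.068012 s⁻¹.
C_ss = Q C_in/(Q + kV) = 3.0961 mol/L; C(t) = C_ss + (C₀ − C_ss) e^(−a t).
C(6.08) = 3.0961 + (-3.0961)·e^(−0.068012·6.08) = 3.0961 + (-3.0961)·0.66132 = 1.0486 mol/L.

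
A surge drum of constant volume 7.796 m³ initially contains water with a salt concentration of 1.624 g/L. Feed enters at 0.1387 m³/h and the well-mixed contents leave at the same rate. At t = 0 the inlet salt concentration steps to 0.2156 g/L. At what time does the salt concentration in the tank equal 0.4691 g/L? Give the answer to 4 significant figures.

Transient balance on the dissolved component: V dC/dt = Q(C_in − C), so τ = V/Q = 56.2076 h.
C(t) = C_in + (C₀ − C_in) e^(−t/τ). Set C = 0.4691 and solve for t:
e^(−t/τ) = (C − C_in)/(C₀ − C_in) = (0.4691 − 0.2156)/(1.624 − 0.2156) = 0.179991
t = −τ ln(…) = 56.2076 × 1.71485 = 96.3874 h.

96.39 h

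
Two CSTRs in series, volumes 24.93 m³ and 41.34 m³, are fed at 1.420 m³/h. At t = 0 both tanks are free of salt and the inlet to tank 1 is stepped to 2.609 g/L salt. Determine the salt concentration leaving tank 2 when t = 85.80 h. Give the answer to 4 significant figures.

2.294 g/L

Time constants: τᵢ = Vᵢ/Q for each well-mixed tank.
τ₁ = 24.93/1.420 = 17.5563 h; τ₂ = 41.34/1.420 = 29.1127 h.
Solving the cascade with C₁(0)=C₂(0)=0 gives C₂(t) = C_in[1 − (τ₁ e^(−t/τ₁) − τ₂ e^(−t/τ₂))/(τ₁ − τ₂)].
At t = 85.80: e^(−t/τ₁) = 0.00754309, e^(−t/τ₂) = 0.0524880.
C₂ = 2.609·[1 − (17.5563·0.00754309 − 29.1127·0.0524880)/(-11.5563)] = 2.609·0.879232 = 2.29392 g/L.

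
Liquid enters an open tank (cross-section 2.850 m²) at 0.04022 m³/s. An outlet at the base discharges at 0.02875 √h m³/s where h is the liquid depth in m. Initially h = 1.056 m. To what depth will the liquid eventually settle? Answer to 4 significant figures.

Volume balance on the tank: A dh/dt = Q_in − 0.02875 √h. At steady state dh/dt = 0:
Q_in = 0.02875 √h_ss ⇒ √h_ss = 0.04022/0.02875 = 1.39896.
h_ss = 1.39896² = 1.95708 m. (Since h₀ = 1.056 m < h_ss, the level will rise toward this value.)

1.957 m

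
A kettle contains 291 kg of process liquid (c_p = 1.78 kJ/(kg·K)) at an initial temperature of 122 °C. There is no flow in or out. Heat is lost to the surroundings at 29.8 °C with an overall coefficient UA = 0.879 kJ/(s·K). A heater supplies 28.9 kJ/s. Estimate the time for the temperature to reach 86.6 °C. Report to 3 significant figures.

Energy balance: M c_p dT/dt = −UA(T − T_amb) + Q̇.
τ = M c_p/UA = 589.28 s; T_ss = T_amb + Q̇/UA = 29.8 + 28.9/0.879 = 62.678 °C.
T(t) = T_ss + (T₀ − T_ss)e^(−t/τ); set T = 86.6:
t = −τ ln[(T − T_ss)/(T₀ − T_ss)] = −589.28 · ln(0.40325) = 535.18 s.

535 s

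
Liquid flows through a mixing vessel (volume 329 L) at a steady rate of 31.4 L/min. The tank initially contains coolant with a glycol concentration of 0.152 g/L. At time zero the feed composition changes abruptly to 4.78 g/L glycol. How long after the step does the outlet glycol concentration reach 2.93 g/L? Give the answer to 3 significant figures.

Species balance: V dC/dt = Q(C_in − C) ⇒ τ = V/Q = 10.478 min.
C(t) = C_in + (C₀ − C_in) e^(−t/τ). Set C = 2.93 and solve for t:
e^(−t/τ) = (C − C_in)/(C₀ − C_in) = (2.93 − 4.78)/(0.152 − 4.78) = 0.39974
t = −τ ln(…) = 10.478 × 0.91694 = 9.6074 min.

9.61 min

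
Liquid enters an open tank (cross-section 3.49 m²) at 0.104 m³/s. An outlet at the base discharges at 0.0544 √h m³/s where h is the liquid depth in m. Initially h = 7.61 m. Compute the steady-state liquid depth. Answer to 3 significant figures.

A dh/dt = Q_in − 0.0544 √h. Steady state requires inflow = outflow:
Q_in = 0.0544 √h_ss ⇒ √h_ss = 0.104/0.0544 = 1.9118.
h_ss = 1.9118² = 3.6548 m. (Since h₀ = 7.61 m > h_ss, the level will fall toward this value.)

3.65 m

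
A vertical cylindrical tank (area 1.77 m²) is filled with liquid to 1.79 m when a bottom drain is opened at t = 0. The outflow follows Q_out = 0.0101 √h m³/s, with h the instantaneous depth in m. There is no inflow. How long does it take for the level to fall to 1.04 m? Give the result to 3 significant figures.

111 s

A dh/dt = −Q_out = −0.0101 √h.
∫ h^(−1/2) dh = −(0.0101/A) ∫ dt, giving 2√h = 2√h₀ − (0.0101/A) t.
t = 2A(√h₀ − √h)/0.0101 = 2·1.77·(√1.79 − √1.04)/0.0101
  = 3.5400 × (1.3379 − 1.0198) / 0.0101 = 111.49 s.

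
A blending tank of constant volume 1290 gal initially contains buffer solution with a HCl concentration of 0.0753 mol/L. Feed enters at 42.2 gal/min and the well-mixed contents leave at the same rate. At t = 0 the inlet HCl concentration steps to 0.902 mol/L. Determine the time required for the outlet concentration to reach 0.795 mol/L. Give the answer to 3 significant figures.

62.5 min

Transient balance on the dissolved component: V dC/dt = Q(C_in − C), so τ = V/Q = 30.569 min.
C(t) = C_in + (C₀ − C_in) e^(−t/τ). Set C = 0.795 and solve for t:
e^(−t/τ) = (C − C_in)/(C₀ − C_in) = (0.795 − 0.902)/(0.0753 − 0.902) = 0.12943
t = −τ ln(…) = 30.569 × 2.0446 = 62.501 min.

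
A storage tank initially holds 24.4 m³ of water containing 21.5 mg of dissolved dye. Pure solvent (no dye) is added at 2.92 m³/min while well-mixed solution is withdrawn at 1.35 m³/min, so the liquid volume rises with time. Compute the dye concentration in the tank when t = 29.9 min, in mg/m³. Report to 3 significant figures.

Total volume: dV/dt = Q_in − Q_out = 1.5700 m³/min, so V(t) = 24.4 + 1.5700 t and V(29.9) = 71.343 m³.
No dye enters, so dm/dt = −Q_out · (m/V).
dm/m = −Q_out dt/(V₀ + 1.5700 t); integrating gives ln(m/m₀) = −(Q_out/(Q_in−Q_out)) ln(V/V₀).
m = m₀ (V₀/V)^(Q_out/(Q_in−Q_out)) = 21.5 × (24.4/71.343)^(0.85987) = 8.5462 mg.
C = m/V = 8.5462/71.343 = 0.11979 mg/m³.

0.120 mg/m³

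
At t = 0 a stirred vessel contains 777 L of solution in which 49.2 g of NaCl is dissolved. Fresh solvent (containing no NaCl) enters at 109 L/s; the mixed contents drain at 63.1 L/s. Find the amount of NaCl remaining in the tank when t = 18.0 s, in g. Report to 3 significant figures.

Total volume: dV/dt = Q_in − Q_out = 45.900 L/s, so V(t) = 777 + 45.900 t and V(18.0) = 1603.2 L.
Solute balance: dm/dt = 0 − Q_out C = −Q_out m/V(t).
dm/m = −Q_out dt/(V₀ + 45.900 t); integrating gives ln(m/m₀) = −(Q_out/(Q_in−Q_out)) ln(V/V₀).
m = m₀ (V₀/V)^(Q_out/(Q_in−Q_out)) = 49.2 × (777/1603.2)^(1.3747) = 18.177 g.

18.2 g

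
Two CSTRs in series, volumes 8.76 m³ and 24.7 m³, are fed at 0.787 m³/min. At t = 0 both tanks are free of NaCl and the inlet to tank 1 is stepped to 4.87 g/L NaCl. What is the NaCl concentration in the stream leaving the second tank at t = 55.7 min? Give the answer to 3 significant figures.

3.61 g/L

Each tank obeys Vᵢ dCᵢ/dt = Q(Cᵢ₋₁ − Cᵢ), so τᵢ = Vᵢ/Q.
τ₁ = 8.76/0.787 = 11.131 min; τ₂ = 24.7/0.787 = 31.385 min.
Solving the cascade with C₁(0)=C₂(0)=0 gives C₂(t) = C_in[1 − (τ₁ e^(−t/τ₁) − τ₂ e^(−t/τ₂))/(τ₁ − τ₂)].
At t = 55.7: e^(−t/τ₁) = 0.0067104, e^(−t/τ₂) = 0.16953.
C₂ = 4.87·[1 − (11.131·0.0067104 − 31.385·0.16953)/(-20.254)] = 4.87·0.74099 = 3.6086 g/L.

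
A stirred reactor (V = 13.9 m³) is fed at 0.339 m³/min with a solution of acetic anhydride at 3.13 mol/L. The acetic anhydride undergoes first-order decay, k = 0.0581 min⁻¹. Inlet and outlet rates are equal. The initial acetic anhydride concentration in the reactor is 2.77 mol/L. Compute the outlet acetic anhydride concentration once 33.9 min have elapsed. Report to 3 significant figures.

1.04 mol/L

V dC/dt = Q(C_in − C) − k V C.
dC/dt = (Q/V) C_in − (Q/V + k) C; effective rate a = Q/V + k = 0.024388 + 0.0581 = 0.082488 min⁻¹.
C_ss = Q C_in/(Q + kV) = 0.92541 mol/L; C(t) = C_ss + (C₀ − C_ss) e^(−a t).
C(33.9) = 0.92541 + (1.8446)·e^(−0.082488·33.9) = 0.92541 + (1.8446)·0.061032 = 1.0380 mol/L.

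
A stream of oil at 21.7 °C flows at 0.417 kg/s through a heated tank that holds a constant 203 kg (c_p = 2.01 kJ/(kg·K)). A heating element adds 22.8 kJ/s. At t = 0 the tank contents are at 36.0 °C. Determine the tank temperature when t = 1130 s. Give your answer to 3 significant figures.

M c_p dT/dt = ṁ c_p (T_in − T) + Q̇.
Rearrange: dT/dt = (T_ss − T)/τ with τ = M/ṁ = 486.81 s and T_ss = T_in + Q̇/(ṁ c_p) = 48.902 °C.
Solution: T(t) = T_ss + (T₀ − T_ss) e^(−t/τ).
T(1130) = 48.902 + (-12.902)·e^(−1130/486.81) = 48.902 + (-12.902)·0.098153 = 47.636 °C.

47.6 °C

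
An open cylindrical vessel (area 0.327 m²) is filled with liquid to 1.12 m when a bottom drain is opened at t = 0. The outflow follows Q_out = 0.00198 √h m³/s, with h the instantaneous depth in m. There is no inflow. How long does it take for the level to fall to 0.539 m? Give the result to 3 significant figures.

A dh/dt = −Q_out = −0.00198 √h.
∫ h^(−1/2) dh = −(0.00198/A) ∫ dt, giving 2√h = 2√h₀ − (0.00198/A) t.
t = 2A(√h₀ − √h)/0.00198 = 2·0.327·(√1.12 − √0.539)/0.00198
  = 0.65400 × (1.0583 − 0.73417) / 0.00198 = 107.06 s.

107 s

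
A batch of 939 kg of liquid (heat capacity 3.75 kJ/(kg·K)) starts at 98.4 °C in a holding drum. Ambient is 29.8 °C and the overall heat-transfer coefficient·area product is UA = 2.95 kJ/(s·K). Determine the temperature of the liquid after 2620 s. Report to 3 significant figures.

Heat balance on the well-mixed liquid: M c_p dT/dt = −UA(T − T_amb).
dT/dt = (T_ss − T)/τ with T_ss = T_amb = 29.800 °C, τ = M c_p/UA = 939·3.75/2.95 = 1193.6 s.
Solution: T(t) = T_ss + (T₀ − T_ss) e^(−t/τ).
T(2620) = 29.800 + (68.600)·0.11136 = 37.440 °C.

37.4 °C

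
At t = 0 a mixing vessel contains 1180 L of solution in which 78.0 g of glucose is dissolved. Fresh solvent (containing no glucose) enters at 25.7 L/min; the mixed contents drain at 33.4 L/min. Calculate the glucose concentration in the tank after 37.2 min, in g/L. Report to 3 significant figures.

Let m(t) be the amount of glucose. Volume: V(t) = V₀ + (Q_in − Q_out) t = 1180 − 7.7000 t; V(37.2) = 893.56 L.
Solute balance: dm/dt = 0 − Q_out C = −Q_out m/V(t).
dm/m = −Q_out dt/(V₀ − 7.7000 t); integrating gives ln(m/m₀) = −(Q_out/(Q_in−Q_out)) ln(V/V₀).
m = m₀ (V₀/V)^(Q_out/(Q_in−Q_out)) = 78.0 × (1180/893.56)^(-4.3377) = 23.350 g.
C = m/V = 23.350/893.56 = 0.026131 g/L.

0.0261 g/L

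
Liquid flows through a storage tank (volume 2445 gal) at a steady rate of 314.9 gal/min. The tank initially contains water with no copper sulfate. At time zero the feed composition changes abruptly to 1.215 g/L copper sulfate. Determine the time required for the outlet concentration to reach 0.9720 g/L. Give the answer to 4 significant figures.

Accumulation = in − out for the solute gives V dC/dt = Q(C_in − C), so τ = V/Q = 7.76437 min.
C(t) = C_in + (C₀ − C_in) e^(−t/τ). Set C = 0.9720 and solve for t:
e^(−t/τ) = (C − C_in)/(C₀ − C_in) = (0.9720 − 1.215)/(0 − 1.215) = 0.200000
t = −τ ln(…) = 7.76437 × 1.60944 = 12.4963 min.

12.50 min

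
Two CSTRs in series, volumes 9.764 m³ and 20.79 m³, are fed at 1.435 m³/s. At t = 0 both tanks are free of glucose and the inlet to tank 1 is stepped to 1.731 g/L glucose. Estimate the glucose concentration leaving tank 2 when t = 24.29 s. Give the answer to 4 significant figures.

Time constants: τᵢ = Vᵢ/Q for each well-mixed tank.
τ₁ = 9.764/1.435 = 6.80418 s; τ₂ = 20.79/1.435 = 14.4878 s.
Solving the cascade with C₁(0)=C₂(0)=0 gives C₂(t) = C_in[1 − (τ₁ e^(−t/τ₁) − τ₂ e^(−t/τ₂))/(τ₁ − τ₂)].
At t = 24.29: e^(−t/τ₁) = 0.0281597, e^(−t/τ₂) = 0.187012.
C₂ = 1.731·[1 − (6.80418·0.0281597 − 14.4878·0.187012)/(-7.68362)] = 1.731·0.672317 = 1.16378 g/L.

1.164 g/L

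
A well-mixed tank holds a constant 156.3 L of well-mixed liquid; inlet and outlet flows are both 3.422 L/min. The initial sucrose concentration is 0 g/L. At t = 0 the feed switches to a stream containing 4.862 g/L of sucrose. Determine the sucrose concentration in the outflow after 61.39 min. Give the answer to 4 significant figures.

3.594 g/L

Mass balance on the solute (V constant): V dC/dt = Q(C_in − C).
Time constant τ = V/Q = 156.3/3.422 = 45.6750 min.
Solution: C(t) = C_in + (C₀ − C_in) e^(−t/τ).
C(61.39) = 4.862 + (0 − 4.862)·e^(−61.39/45.6750) = 4.862 + (-4.86200)·0.260785 = 3.59406 g/L.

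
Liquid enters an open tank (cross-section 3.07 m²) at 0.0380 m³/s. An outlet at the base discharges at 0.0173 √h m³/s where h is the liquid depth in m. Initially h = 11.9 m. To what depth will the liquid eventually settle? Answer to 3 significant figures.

4.82 m

Level balance: A dh/dt = 0.0380 − 0.0173 √h. Setting dh/dt = 0:
Q_in = 0.0173 √h_ss ⇒ √h_ss = 0.0380/0.0173 = 2.1965.
h_ss = 2.1965² = 4.8248 m. (Since h₀ = 11.9 m > h_ss, the level will fall toward this value.)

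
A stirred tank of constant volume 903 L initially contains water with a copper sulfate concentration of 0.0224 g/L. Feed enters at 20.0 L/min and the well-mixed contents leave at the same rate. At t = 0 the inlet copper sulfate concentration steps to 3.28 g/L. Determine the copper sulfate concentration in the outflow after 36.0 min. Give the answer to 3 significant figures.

Transient balance on the dissolved component: V dC/dt = Q(C_in − C).
Rewrite as dC/dt + C/τ = C_in/τ, τ = V/Q = 45.150 min.
This is linear first-order; C(t) = C_in + (C₀ − C_in) e^(−t/τ).
C(36.0) = 3.28 + (0.0224 − 3.28)·e^(−36.0/45.150) = 3.28 + (-3.2576)·0.45052 = 1.8124 g/L.

1.81 g/L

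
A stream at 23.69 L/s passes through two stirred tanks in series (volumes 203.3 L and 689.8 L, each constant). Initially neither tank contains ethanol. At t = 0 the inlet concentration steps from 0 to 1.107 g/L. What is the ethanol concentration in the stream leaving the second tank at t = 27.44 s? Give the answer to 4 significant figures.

Species balance on tank i: dCᵢ/dt = (Cᵢ₋₁ − Cᵢ)/τᵢ with τᵢ = Vᵢ/Q.
τ₁ = 203.3/23.69 = 8.58168 s; τ₂ = 689.8/23.69 = 29.1178 s.
Solving the cascade with C₁(0)=C₂(0)=0 gives C₂(t) = C_in[1 − (τ₁ e^(−t/τ₁) − τ₂ e^(−t/τ₂))/(τ₁ − τ₂)].
At t = 27.44: e^(−t/τ₁) = 0.0408639, e^(−t/τ₂) = 0.389699.
C₂ = 1.107·[1 − (8.58168·0.0408639 − 29.1178·0.389699)/(-20.5361)] = 1.107·0.464528 = 0.514233 g/L.

0.5142 g/L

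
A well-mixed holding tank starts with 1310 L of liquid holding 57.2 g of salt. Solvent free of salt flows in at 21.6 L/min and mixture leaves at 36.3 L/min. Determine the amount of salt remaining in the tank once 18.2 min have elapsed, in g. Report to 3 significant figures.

Let m(t) be the amount of salt. Volume: V(t) = V₀ + (Q_in − Q_out) t = 1310 − 14.700 t; V(18.2) = 1042.5 L.
Solute balance: dm/dt = 0 − Q_out C = −Q_out m/V(t).
Separate: dm/m = −Q_out dt/V(t) ⇒ ln(m/m₀) = −(Q_out/(Q_in−Q_out)) ln(V/V₀).
m = m₀ (V₀/V)^(Q_out/(Q_in−Q_out)) = 57.2 × (1310/1042.5)^(-2.4694) = 32.539 g.

32.5 g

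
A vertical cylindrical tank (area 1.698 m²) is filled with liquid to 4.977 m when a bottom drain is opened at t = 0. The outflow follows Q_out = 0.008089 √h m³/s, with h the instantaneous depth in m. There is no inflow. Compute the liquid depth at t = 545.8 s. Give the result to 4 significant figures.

With no inflow, A dh/dt = −0.008089 √h.
∫ h^(−1/2) dh = −(0.008089/A) ∫ dt, giving 2√h = 2√h₀ − (0.008089/A) t.
√h = √4.977 − 0.008089·545.8/(2·1.698) = 2.23092 − 1.30005 = 0.930867.
h = 0.930867² = 0.866514 m.

0.8665 m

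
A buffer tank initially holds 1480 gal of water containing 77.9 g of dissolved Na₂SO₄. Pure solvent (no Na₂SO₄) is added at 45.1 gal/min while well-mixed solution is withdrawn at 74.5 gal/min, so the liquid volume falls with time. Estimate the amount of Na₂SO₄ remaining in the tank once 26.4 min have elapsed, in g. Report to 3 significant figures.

11.8 g

Let m(t) be the amount of Na₂SO₄. Volume: V(t) = V₀ + (Q_in − Q_out) t = 1480 − 29.400 t; V(26.4) = 703.84 gal.
Solute balance: dm/dt = 0 − Q_out C = −Q_out m/V(t).
Separate: dm/m = −Q_out dt/V(t) ⇒ ln(m/m₀) = −(Q_out/(Q_in−Q_out)) ln(V/V₀).
m = m₀ (V₀/V)^(Q_out/(Q_in−Q_out)) = 77.9 × (1480/703.84)^(-2.5340) = 11.846 g.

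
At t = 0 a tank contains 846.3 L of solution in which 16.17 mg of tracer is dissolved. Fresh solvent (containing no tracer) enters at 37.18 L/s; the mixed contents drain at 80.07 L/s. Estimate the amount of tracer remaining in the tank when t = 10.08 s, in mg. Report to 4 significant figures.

4.255 mg

Total volume: dV/dt = Q_in − Q_out = -42.8900 L/s, so V(t) = 846.3 − 42.8900 t and V(10.08) = 413.969 L.
No tracer enters, so dm/dt = −Q_out · (m/V).
Separate: dm/m = −Q_out dt/V(t) ⇒ ln(m/m₀) = −(Q_out/(Q_in−Q_out)) ln(V/V₀).
m = m₀ (V₀/V)^(Q_out/(Q_in−Q_out)) = 16.17 × (846.3/413.969)^(-1.86687) = 4.25541 mg.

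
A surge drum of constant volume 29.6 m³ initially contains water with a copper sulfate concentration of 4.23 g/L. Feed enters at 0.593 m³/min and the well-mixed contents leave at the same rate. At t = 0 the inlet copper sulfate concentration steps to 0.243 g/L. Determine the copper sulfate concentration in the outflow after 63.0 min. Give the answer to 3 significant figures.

Mass balance on the solute (V constant): V dC/dt = Q(C_in − C).
Rewrite as dC/dt + C/τ = C_in/τ, τ = V/Q = 49.916 min.
This is linear first-order; C(t) = C_in + (C₀ − C_in) e^(−t/τ).
C(63.0) = 0.243 + (4.23 − 0.243)·e^(−63.0/49.916) = 0.243 + (3.9870)·0.28305 = 1.3715 g/L.

1.37 g/L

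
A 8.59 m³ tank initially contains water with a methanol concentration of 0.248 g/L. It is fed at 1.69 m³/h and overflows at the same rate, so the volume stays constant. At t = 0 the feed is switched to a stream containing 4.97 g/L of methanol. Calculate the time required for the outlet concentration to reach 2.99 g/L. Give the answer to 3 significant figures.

Species balance: V dC/dt = Q(C_in − C) ⇒ τ = V/Q = 5.0828 h.
C(t) = C_in + (C₀ − C_in) e^(−t/τ). Set C = 2.99 and solve for t:
e^(−t/τ) = (C − C_in)/(C₀ − C_in) = (2.99 − 4.97)/(0.248 − 4.97) = 0.41931
t = −τ ln(…) = 5.0828 × 0.86914 = 4.4177 h.

4.42 h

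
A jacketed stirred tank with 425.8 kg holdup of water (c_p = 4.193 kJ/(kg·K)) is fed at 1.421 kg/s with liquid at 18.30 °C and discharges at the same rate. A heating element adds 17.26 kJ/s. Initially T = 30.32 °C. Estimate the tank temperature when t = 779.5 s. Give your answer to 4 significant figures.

21.87 °C

M c_p dT/dt = ṁ c_p (T_in − T) + Q̇.
Rearrange: dT/dt = (T_ss − T)/τ with τ = M/ṁ = 299.648 s and T_ss = T_in + Q̇/(ṁ c_p) = 21.1968 °C.
T approaches T_ss exponentially: T(t) = T_ss + (T₀ − T_ss) e^(−t/τ).
T(779.5) = 21.1968 + (9.12318)·e^(−779.5/299.648) = 21.1968 + (9.12318)·0.0741708 = 21.8735 °C.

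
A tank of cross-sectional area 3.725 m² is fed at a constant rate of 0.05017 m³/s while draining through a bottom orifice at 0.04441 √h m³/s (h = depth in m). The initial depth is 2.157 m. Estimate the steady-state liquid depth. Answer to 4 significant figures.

1.276 m

Level balance: A dh/dt = 0.05017 − 0.04441 √h. Setting dh/dt = 0:
Q_in = 0.04441 √h_ss ⇒ √h_ss = 0.05017/0.04441 = 1.12970.
h_ss = 1.12970² = 1.27622 m. (Since h₀ = 2.157 m > h_ss, the level will fall toward this value.)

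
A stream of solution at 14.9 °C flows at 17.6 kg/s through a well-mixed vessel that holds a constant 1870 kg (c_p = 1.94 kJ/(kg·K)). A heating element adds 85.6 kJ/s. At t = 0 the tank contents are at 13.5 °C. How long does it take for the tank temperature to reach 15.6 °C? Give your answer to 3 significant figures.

M c_p dT/dt = ṁ c_p (T_in − T) + Q̇.
τ = M/ṁ = 106.25 s; T_ss = T_in + Q̇/(ṁ c_p) = 17.407 °C.
T(t) = T_ss + (T₀ − T_ss) e^(−t/τ). Set T = 15.6:
e^(−t/τ) = (15.6 − 17.407)/(13.5 − 17.407) = 0.46251
t = −106.25 · ln(0.46251) = 81.929 s.

81.9 s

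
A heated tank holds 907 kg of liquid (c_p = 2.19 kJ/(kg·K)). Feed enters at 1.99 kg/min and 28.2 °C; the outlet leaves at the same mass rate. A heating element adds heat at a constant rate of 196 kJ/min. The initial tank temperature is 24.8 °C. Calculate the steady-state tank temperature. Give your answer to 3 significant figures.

73.2 °C

Heat balance on the well-mixed liquid: M c_p dT/dt = ṁ c_p (T_in − T) + 196.
At steady state dT/dt = 0 ⇒ T_ss = T_in + Q̇/(ṁ c_p) = 28.2 + 196/(1.99·2.19) = 73.174 °C.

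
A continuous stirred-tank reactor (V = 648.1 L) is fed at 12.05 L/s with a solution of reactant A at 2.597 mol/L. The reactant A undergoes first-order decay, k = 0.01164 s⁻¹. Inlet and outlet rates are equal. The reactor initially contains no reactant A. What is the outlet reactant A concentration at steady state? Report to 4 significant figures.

V dC/dt = Q(C_in − C) − k V C.
At steady state: 0 = Q C_in − (Q + kV) C_ss, so C_ss = Q C_in/(Q + kV).
C_ss = 12.05·2.597/(12.05 + 0.01164·648.1) = 31.2939/19.5939 = 1.59712 mol/L.

1.597 mol/L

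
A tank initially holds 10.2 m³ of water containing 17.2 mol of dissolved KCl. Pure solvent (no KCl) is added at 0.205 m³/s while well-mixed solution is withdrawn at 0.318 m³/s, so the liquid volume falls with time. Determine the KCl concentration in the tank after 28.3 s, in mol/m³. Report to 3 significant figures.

Let m(t) be the amount of KCl. Volume: V(t) = V₀ + (Q_in − Q_out) t = 10.2 − 0.11300 t; V(28.3) = 7.0021 m³.
No KCl enters, so dm/dt = −Q_out · (m/V).
dm/m = −Q_out dt/(V₀ − 0.11300 t); integrating gives ln(m/m₀) = −(Q_out/(Q_in−Q_out)) ln(V/V₀).
m = m₀ (V₀/V)^(Q_out/(Q_in−Q_out)) = 17.2 × (10.2/7.0021)^(-2.8142) = 5.9672 mol.
C = m/V = 5.9672/7.0021 = 0.85221 mol/m³.

0.852 mol/m³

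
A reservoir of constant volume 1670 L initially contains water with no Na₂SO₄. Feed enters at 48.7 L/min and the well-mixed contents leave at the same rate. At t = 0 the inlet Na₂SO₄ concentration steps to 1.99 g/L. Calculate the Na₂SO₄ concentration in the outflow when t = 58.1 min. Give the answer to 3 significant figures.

1.62 g/L

Transient balance on the dissolved component: V dC/dt = Q(C_in − C).
Time constant τ = V/Q = 1670/48.7 = 34.292 min.
C approaches C_in exponentially: C(t) = C_in + (C₀ − C_in) e^(−t/τ).
C(58.1) = 1.99 + (0 − 1.99)·e^(−58.1/34.292) = 1.99 + (-1.9900)·0.18373 = 1.6244 g/L.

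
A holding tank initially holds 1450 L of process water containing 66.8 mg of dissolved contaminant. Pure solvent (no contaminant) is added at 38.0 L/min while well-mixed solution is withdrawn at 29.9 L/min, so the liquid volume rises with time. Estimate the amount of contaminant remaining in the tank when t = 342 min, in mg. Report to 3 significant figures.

1.29 mg

Let m(t) be the amount of contaminant. Volume: V(t) = V₀ + (Q_in − Q_out) t = 1450 + 8.1000 t; V(342) = 4220.2 L.
No contaminant enters, so dm/dt = −Q_out · (m/V).
Separate: dm/m = −Q_out dt/V(t) ⇒ ln(m/m₀) = −(Q_out/(Q_in−Q_out)) ln(V/V₀).
m = m₀ (V₀/V)^(Q_out/(Q_in−Q_out)) = 66.8 × (1450/4220.2)^(3.6914) = 1.2945 mg.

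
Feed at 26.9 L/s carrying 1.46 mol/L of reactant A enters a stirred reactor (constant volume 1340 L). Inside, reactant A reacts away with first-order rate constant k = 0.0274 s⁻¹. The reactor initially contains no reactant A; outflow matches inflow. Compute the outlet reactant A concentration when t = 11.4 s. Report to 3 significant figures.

0.258 mol/L

Accumulation = in − out − consumed: V dC/dt = Q C_in − Q C − k V C.
This is linear with rate a = Q/V + k = 0.047475 s⁻¹.
C_ss = Q C_in/(Q + kV) = 0.61736 mol/L; C(t) = C_ss + (C₀ − C_ss) e^(−a t).
C(11.4) = 0.61736 + (-0.61736)·e^(−0.047475·11.4) = 0.61736 + (-0.61736)·0.58204 = 0.25803 mol/L.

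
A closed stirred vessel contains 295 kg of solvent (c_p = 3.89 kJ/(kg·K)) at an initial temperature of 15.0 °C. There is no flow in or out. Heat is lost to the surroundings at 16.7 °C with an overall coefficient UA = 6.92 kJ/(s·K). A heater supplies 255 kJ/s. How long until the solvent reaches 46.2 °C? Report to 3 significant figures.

Heat balance on the well-mixed liquid: M c_p dT/dt = −UA(T − T_amb) + Q̇.
τ = M c_p/UA = 165.83 s; T_ss = T_amb + Q̇/UA = 16.7 + 255/6.92 = 53.550 °C.
T(t) = T_ss + (T₀ − T_ss)e^(−t/τ); set T = 46.2:
t = −τ ln[(T − T_ss)/(T₀ − T_ss)] = −165.83 · ln(0.19066) = 274.83 s.

275 s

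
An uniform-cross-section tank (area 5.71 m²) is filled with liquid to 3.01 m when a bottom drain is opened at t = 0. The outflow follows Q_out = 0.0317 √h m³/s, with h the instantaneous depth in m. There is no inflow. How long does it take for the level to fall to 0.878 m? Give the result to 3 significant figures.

With no inflow, A dh/dt = −0.0317 √h.
Separate and integrate: 2(√h − √h₀) = −(0.0317/A) t.
t = 2A(√h₀ − √h)/0.0317 = 2·5.71·(√3.01 − √0.878)/0.0317
  = 11.420 × (1.7349 − 0.93702) / 0.0317 = 287.45 s.

287 s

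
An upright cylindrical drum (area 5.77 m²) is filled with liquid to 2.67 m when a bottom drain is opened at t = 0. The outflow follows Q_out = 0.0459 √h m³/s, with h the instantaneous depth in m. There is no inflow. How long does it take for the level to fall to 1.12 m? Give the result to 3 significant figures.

145 s

With no inflow, A dh/dt = −0.0459 √h.
∫ h^(−1/2) dh = −(0.0459/A) ∫ dt, giving 2√h = 2√h₀ − (0.0459/A) t.
t = 2A(√h₀ − √h)/0.0459 = 2·5.77·(√2.67 − √1.12)/0.0459
  = 11.540 × (1.6340 − 1.0583) / 0.0459 = 144.74 s.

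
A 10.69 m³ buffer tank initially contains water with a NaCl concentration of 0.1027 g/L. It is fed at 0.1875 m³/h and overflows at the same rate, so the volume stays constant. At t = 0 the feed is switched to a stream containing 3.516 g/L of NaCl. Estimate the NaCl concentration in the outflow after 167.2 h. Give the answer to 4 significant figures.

Species balance on the tank: V dC/dt = Q(C_in − C).
So dC/dt = (C_in − C)/τ with τ = V/Q = 10.69/0.1875 = 57.0133 h.
C approaches C_in exponentially: C(t) = C_in + (C₀ − C_in) e^(−t/τ).
C(167.2) = 3.516 + (0.1027 − 3.516)·e^(−167.2/57.0133) = 3.516 + (-3.41330)·0.0532559 = 3.33422 g/L.

3.334 g/L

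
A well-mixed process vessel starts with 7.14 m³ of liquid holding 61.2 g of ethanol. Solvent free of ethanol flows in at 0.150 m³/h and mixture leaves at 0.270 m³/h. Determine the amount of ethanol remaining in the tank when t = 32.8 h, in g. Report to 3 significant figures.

10.1 g

Total volume: dV/dt = Q_in − Q_out = -0.12000 m³/h, so V(t) = 7.14 − 0.12000 t and V(32.8) = 3.2040 m³.
No ethanol enters, so dm/dt = −Q_out · (m/V).
dm/m = −Q_out dt/(V₀ − 0.12000 t); integrating gives ln(m/m₀) = −(Q_out/(Q_in−Q_out)) ln(V/V₀).
m = m₀ (V₀/V)^(Q_out/(Q_in−Q_out)) = 61.2 × (7.14/3.2040)^(-2.2500) = 10.086 g.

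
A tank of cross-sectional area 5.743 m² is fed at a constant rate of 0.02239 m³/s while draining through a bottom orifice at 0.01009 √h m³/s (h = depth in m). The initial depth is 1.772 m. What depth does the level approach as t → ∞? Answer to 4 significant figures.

Level balance: A dh/dt = 0.02239 − 0.01009 √h. Setting dh/dt = 0:
Q_in = 0.01009 √h_ss ⇒ √h_ss = 0.02239/0.01009 = 2.21903.
h_ss = 2.21903² = 4.92409 m. (Since h₀ = 1.772 m < h_ss, the level will rise toward this value.)

4.924 m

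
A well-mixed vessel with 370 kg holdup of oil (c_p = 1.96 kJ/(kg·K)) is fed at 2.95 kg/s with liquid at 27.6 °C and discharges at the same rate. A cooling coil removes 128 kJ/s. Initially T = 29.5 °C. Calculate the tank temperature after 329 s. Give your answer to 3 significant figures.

7.21 °C

Heat balance on the well-mixed liquid: M c_p dT/dt = ṁ c_p (T_in − T) − 128.
τ = M/ṁ = 125.42 s; T_ss = T_in − Q̇/(ṁ c_p) = 27.6 − 128/(2.95·1.96) = 5.4623 °C.
Integrating: T(t) = T_ss + (T₀ − T_ss) e^(−t/τ).
T(329) = 5.4623 + (24.038)·e^(−329/125.42) = 5.4623 + (24.038)·0.072577 = 7.2069 °C.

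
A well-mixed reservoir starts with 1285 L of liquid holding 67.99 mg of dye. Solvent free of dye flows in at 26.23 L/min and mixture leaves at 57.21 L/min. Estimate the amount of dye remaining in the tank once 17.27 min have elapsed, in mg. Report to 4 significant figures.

Let m(t) be the amount of dye. Volume: V(t) = V₀ + (Q_in − Q_out) t = 1285 − 30.9800 t; V(17.27) = 749.975 L.
Species balance (pure solvent in): dm/dt = −Q_out · m/V(t).
Separate: dm/m = −Q_out dt/V(t) ⇒ ln(m/m₀) = −(Q_out/(Q_in−Q_out)) ln(V/V₀).
m = m₀ (V₀/V)^(Q_out/(Q_in−Q_out)) = 67.99 × (1285/749.975)^(-1.84668) = 25.1529 mg.

25.15 mg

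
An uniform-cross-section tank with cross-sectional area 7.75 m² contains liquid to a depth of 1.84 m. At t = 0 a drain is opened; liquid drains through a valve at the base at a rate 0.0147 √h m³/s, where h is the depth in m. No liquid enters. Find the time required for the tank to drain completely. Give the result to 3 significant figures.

With no inflow, A dh/dt = −0.0147 √h.
Separate and integrate: 2(√h − √h₀) = −(0.0147/A) t.
Tank is empty when √h = 0: t_empty = 2A√h₀/0.0147.
t_empty = 2·7.75·√1.84/0.0147 = 15.500·1.3565/0.0147 = 1430.3 s.

1430 s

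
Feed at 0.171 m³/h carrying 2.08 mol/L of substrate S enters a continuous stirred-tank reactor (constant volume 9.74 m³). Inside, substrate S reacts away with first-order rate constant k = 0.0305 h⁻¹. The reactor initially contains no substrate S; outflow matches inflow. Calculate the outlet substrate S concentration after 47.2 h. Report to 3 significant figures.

Species balance: V dC/dt = Q C_in − Q C − k V C.
dC/dt = (Q/V) C_in − (Q/V + k) C; effective rate a = Q/V + k = 0.017556 + 0.0305 = 0.048056 h⁻¹.
C_ss = Q C_in/(Q + kV) = 0.75989 mol/L; C(t) = C_ss + (C₀ − C_ss) e^(−a t).
C(47.2) = 0.75989 + (-0.75989)·e^(−0.048056·47.2) = 0.75989 + (-0.75989)·0.10349 = 0.68124 mol/L.

0.681 mol/L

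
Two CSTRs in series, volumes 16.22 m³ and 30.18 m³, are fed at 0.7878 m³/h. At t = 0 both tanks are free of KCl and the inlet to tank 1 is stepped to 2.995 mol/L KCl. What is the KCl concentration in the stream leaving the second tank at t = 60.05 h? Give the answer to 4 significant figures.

Species balance on tank i: dCᵢ/dt = (Cᵢ₋₁ − Cᵢ)/τᵢ with τᵢ = Vᵢ/Q.
τ₁ = 16.22/0.7878 = 20.5890 h; τ₂ = 30.18/0.7878 = 38.3092 h.
Solving the cascade with C₁(0)=C₂(0)=0 gives C₂(t) = C_in[1 − (τ₁ e^(−t/τ₁) − τ₂ e^(−t/τ₂))/(τ₁ − τ₂)].
At t = 60.05: e^(−t/τ₁) = 0.0541169, e^(−t/τ₂) = 0.208564.
C₂ = 2.995·[1 − (20.5890·0.0541169 − 38.3092·0.208564)/(-17.7202)] = 2.995·0.611985 = 1.83289 mol/L.

1.833 mol/L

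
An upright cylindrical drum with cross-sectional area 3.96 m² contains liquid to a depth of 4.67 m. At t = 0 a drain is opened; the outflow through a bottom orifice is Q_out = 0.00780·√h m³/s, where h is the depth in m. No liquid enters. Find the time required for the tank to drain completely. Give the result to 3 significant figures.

With no inflow, A dh/dt = −0.00780 √h.
This is separable: 2 d(√h)/dt = −0.00780/A, so √h = √h₀ − (0.00780/(2A)) t.
Tank is empty when √h = 0: t_empty = 2A√h₀/0.00780.
t_empty = 2·3.96·√4.67/0.00780 = 7.9200·2.1610/0.00780 = 2194.3 s.

2190 s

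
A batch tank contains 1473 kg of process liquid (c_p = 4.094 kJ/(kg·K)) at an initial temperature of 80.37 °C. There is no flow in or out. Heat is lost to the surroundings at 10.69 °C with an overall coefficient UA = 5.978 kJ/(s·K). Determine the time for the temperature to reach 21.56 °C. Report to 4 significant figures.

1874 s

Lumped-capacitance energy balance: M c_p dT/dt = UA(T_amb − T).
τ = M c_p/UA = 1008.78 s; T_ss = T_amb = 10.6900 °C.
T(t) = T_ss + (T₀ − T_ss)e^(−t/τ); set T = 21.56:
t = −τ ln[(T − T_ss)/(T₀ − T_ss)] = −1008.78 · ln(0.155999) = 1874.21 s.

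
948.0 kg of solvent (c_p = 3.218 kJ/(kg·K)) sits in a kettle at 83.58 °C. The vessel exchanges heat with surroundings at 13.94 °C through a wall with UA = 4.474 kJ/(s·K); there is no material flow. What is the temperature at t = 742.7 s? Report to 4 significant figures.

First-law balance (no shaft work): M c_p dT/dt = −UA(T − T_amb).
dT/dt = (T_ss − T)/τ with T_ss = T_amb = 13.9400 °C, τ = M c_p/UA = 948.0·3.218/4.474 = 681.865 s.
This is linear first-order; T(t) = T_ss + (T₀ − T_ss) e^(−t/τ).
T(742.7) = 13.9400 + (69.6400)·0.336479 = 37.3724 °C.

37.37 °C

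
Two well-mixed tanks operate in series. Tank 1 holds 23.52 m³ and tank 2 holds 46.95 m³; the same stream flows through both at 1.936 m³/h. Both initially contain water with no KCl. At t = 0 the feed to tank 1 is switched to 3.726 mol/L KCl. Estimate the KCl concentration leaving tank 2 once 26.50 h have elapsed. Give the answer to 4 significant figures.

1.645 mol/L

Time constants: τᵢ = Vᵢ/Q for each well-mixed tank.
τ₁ = 23.52/1.936 = 12.1488 h; τ₂ = 46.95/1.936 = 24.2510 h.
Solving the cascade with C₁(0)=C₂(0)=0 gives C₂(t) = C_in[1 − (τ₁ e^(−t/τ₁) − τ₂ e^(−t/τ₂))/(τ₁ − τ₂)].
At t = 26.50: e^(−t/τ₁) = 0.112896, e^(−t/τ₂) = 0.335298.
C₂ = 3.726·[1 − (12.1488·0.112896 − 24.2510·0.335298)/(-12.1023)] = 3.726·0.441446 = 1.64483 mol/L.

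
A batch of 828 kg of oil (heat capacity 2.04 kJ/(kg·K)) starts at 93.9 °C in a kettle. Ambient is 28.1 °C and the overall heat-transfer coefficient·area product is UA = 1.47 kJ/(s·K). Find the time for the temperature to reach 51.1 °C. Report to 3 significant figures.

1210 s

M c_p dT/dt = −UA(T − T_amb).
τ = M c_p/UA = 1149.1 s; T_ss = T_amb = 28.100 °C.
T(t) = T_ss + (T₀ − T_ss)e^(−t/τ); set T = 51.1:
t = −τ ln[(T − T_ss)/(T₀ − T_ss)] = −1149.1 · ln(0.34954) = 1207.8 s.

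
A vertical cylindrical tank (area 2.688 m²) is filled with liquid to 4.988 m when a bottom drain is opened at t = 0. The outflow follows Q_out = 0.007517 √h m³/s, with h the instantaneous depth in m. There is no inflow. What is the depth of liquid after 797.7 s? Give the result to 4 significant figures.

With no inflow, A dh/dt = −0.007517 √h.
∫ h^(−1/2) dh = −(0.007517/A) ∫ dt, giving 2√h = 2√h₀ − (0.007517/A) t.
√h = √4.988 − 0.007517·797.7/(2·2.688) = 2.23338 − 1.11539 = 1.11800.
h = 1.11800² = 1.24992 m.

1.250 m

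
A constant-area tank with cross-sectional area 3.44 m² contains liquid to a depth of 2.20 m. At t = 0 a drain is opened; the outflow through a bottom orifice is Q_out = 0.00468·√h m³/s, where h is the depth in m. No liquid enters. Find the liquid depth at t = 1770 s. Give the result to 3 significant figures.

Accumulation of liquid (constant cross-section A): A dh/dt = −0.00468 √h.
∫ h^(−1/2) dh = −(0.00468/A) ∫ dt, giving 2√h = 2√h₀ − (0.00468/A) t.
√h = √2.20 − 0.00468·1770/(2·3.44) = 1.4832 − 1.2040 = 0.27923.
h = 0.27923² = 0.077968 m.

0.0780 m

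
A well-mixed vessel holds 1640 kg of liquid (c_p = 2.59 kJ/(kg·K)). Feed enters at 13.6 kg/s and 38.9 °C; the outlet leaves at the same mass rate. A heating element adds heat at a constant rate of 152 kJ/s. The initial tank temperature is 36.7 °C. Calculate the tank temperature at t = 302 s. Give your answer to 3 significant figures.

Energy balance: M c_p dT/dt = ṁ c_p (T_in − T) + 152.
τ = M/ṁ = 120.59 s; T_ss = T_in + Q̇/(ṁ c_p) = 38.9 + 152/(13.6·2.59) = 43.215 °C.
T approaches T_ss exponentially: T(t) = T_ss + (T₀ − T_ss) e^(−t/τ).
T(302) = 43.215 + (-6.5152)·e^(−302/120.59) = 43.215 + (-6.5152)·0.081725 = 42.683 °C.

42.7 °C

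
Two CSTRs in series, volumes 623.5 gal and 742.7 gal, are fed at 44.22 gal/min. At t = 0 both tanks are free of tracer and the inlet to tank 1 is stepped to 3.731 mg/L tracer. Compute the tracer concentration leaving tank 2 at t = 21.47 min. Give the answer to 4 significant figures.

1.513 mg/L

Species balance on tank i: dCᵢ/dt = (Cᵢ₋₁ − Cᵢ)/τᵢ with τᵢ = Vᵢ/Q.
τ₁ = 623.5/44.22 = 14.1000 min; τ₂ = 742.7/44.22 = 16.7956 min.
Solving the cascade with C₁(0)=C₂(0)=0 gives C₂(t) = C_in[1 − (τ₁ e^(−t/τ₁) − τ₂ e^(−t/τ₂))/(τ₁ − τ₂)].
At t = 21.47: e^(−t/τ₁) = 0.218122, e^(−t/τ₂) = 0.278507.
C₂ = 3.731·[1 − (14.1000·0.218122 − 16.7956·0.278507)/(-2.69561)] = 3.731·0.405640 = 1.51344 mg/L.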